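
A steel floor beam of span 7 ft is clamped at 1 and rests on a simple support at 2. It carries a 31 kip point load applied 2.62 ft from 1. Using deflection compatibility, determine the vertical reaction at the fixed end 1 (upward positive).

R_1 = 25.3 kip

Choose R_2 as the redundant. The primary structure is the cantilever fixed at 1.
Deflection at 2 on the released cantilever, summing each load's contribution:
  point load 31 at a = 2.62: Pa²(3L − a)/(6EI) = 651.9/EI
Tip deflection under a unit load at 2: L³/(3EI) = 114.3/EI.
The prop prevents deflection at 2: R_2 = δ_0/δ_{22} = 651.9/114.3 = 5.701 kip.
Vertical equilibrium: R_1 = ΣP − R_2 = 31 − 5.701 = 25.3 kip.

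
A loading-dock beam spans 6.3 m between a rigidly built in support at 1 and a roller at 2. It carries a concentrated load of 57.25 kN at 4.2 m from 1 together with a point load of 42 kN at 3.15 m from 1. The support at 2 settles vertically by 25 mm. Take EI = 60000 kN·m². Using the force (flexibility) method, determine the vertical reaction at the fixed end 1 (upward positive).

R_1 = 74.44 kN

Take the reaction at 2 as the redundant and release it; the primary structure is a cantilever fixed at 1.
Primary-structure tip deflection at 2 by superposition:
  point load 57.25 at a = 4.2: Pa²(3L − a)/(6EI) = 2474/EI
  point load 42 at a = 3.15: Pa²(3L − a)/(6EI) = 1094/EI
  δ_0 = 3568/EI
Tip deflection under a unit load at 2: L³/(3EI) = 83.35/EI.
With EI = 60000 kN·m²: δ_0 = 0.05947 m and δ_{22} = 0.001389 m/kN.
Compatibility — the beam at 2 must follow the support down by 0.025 m: δ_0 − R_2·δ_{22} = 0.025, so R_2 = (0.05947 − 0.025)/0.001389 = 24.81 kN.
Vertical equilibrium: R_1 = ΣP − R_2 = 99.25 − 24.81 = 74.44 kN.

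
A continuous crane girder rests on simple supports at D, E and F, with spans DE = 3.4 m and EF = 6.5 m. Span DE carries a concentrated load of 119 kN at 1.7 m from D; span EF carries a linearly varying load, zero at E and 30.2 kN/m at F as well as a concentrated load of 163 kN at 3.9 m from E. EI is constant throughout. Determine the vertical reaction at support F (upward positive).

R_F = 133.7 kN

Take M_E as the redundant. Released structure: two simple spans DE and EF with a hinge at E.
End slopes at the hinge E, treating each span as simply supported:
  span DE: point load 119 at a = 1.7: Pab(L + a)/(6LEI) = 85.98/EI
  span EF: triangular load, peak 30.2: 7w₀L³/(360EI) = 161.3/EI
  span EF: point load 163 at a = 3.9: Pab(L + b)/(6LEI) = 385.7/EI
  relative rotation θ_0 = (85.98 + 546.9)/EI = 632.9/EI
A unit hogging moment at E produces rotation L₁/(3EI) + L₂/(3EI) = 3.3/EI.
Slope continuity at E: θ_0 = M_E·3.3/EI, so M_E = 632.9/3.3 = 191.8 kN·m (hogging).
Span EF, ΣM about F: R_E^{EF}·6.5 = 636.5 + 191.8, so R_E^{EF} = 127.4 kN and R_F = 261.1 − 127.4 = 133.7 kN.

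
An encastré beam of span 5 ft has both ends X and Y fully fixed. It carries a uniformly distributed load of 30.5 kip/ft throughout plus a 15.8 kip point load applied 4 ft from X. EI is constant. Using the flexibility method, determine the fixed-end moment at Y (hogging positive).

M_Y = 73.65 kip·ft

Release both end moments; the primary structure is a simply-supported span XY with redundants M_X and M_Y.
Simple-span end rotations at X and Y under the given loads:
  at X: UDL 30.5: wL³/(24EI) = 158.9/EI
  at Y: UDL 30.5: wL³/(24EI) = 158.9/EI
  at X: point load 15.8 at a = 4: Pab(L + b)/(6LEI) = 12.64/EI
  at Y: point load 15.8 at a = 4: Pab(L + a)/(6LEI) = 18.96/EI
  θ_X0 = 171.5/EI,  θ_Y0 = 177.8/EI
Flexibility coefficients: a unit moment at one end gives L/(3EI) there and L/(6EI) at the far end, so f₁₁ = f₂₂ = 1.667/EI and f₁₂ = f₂₁ = 0.8333/EI.
Compatibility — zero rotation at each built-in end:
  1.667 M_X + 0.8333 M_Y = 171.5
  0.8333 M_X + 1.667 M_Y = 177.8
Solving the pair gives M_X = 66.07 kip·ft and M_Y = 73.65 kip·ft (hogging).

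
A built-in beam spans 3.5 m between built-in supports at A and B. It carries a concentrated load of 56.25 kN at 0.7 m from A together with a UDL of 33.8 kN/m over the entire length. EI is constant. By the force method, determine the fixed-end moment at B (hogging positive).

Take the two fixed-end moments M_A, M_B as redundants; the released structure is the simple span AB.
On the primary (simply-supported) span, the end slopes from the loading are:
  at A: point load 56.25 at a = 0.7: Pab(L + b)/(6LEI) = 33.08/EI
  at B: point load 56.25 at a = 0.7: Pab(L + a)/(6LEI) = 22.05/EI
  at A: UDL 33.8: wL³/(24EI) = 60.38/EI
  at B: UDL 33.8: wL³/(24EI) = 60.38/EI
  θ_A0 = 93.46/EI,  θ_B0 = 82.43/EI
Flexibility coefficients: a unit moment at one end gives L/(3EI) there and L/(6EI) at the far end, so f₁₁ = f₂₂ = 1.167/EI and f₁₂ = f₂₁ = 0.5833/EI.
Compatibility — zero rotation at each built-in end:
  1.167 M_A + 0.5833 M_B = 93.46
  0.5833 M_A + 1.167 M_B = 82.43
Solving the pair gives M_A = 59.7 kN·m and M_B = 40.8 kN·m (hogging).

M_B = 40.8 kN·m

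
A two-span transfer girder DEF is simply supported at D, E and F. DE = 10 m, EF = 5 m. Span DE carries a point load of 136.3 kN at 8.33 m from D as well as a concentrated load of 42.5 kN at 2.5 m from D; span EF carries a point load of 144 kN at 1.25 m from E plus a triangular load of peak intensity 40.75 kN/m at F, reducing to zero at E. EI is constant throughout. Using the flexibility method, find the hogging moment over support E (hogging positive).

M_E = 208.2 kN·m

Take M_E as the redundant. Released structure: two simple spans DE and EF with a hinge at E.
Rotations at E on the released spans (each span's end-slope, ×1/EI):
  span DE: point load 136.3 at a = 8.33: Pab(L + a)/(6LEI) = 579.3/EI
  span DE: point load 42.5 at a = 2.5: Pab(L + a)/(6LEI) = 166/EI
  span EF: point load 144 at a = 1.25: Pab(L + b)/(6LEI) = 196.9/EI
  span EF: triangular load, peak 40.75: 7w₀L³/(360EI) = 99.05/EI
  relative rotation θ_0 = (745.3 + 295.9)/EI = 1041/EI
A unit hogging moment at E produces rotation L₁/(3EI) + L₂/(3EI) = 5/EI.
Compatibility: M_E·(L₁+L₂)/(3EI) = θ_0, giving M_E = 208.2 kN·m (hogging).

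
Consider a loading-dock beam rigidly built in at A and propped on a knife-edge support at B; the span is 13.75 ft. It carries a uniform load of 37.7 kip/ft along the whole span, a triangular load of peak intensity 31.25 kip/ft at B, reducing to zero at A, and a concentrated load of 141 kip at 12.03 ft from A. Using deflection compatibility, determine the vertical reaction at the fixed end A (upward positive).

Remove the prop at B; the released (primary) structure is a cantilever built in at A.
Free-end deflection of the primary structure under the applied loading (downward +):
  UDL 37.7: wL⁴/(8EI) = 168447/EI
  triangular load, peak 31.25 at the free end: 11w₀L⁴/(120EI) = 102393/EI
  point load 141 at a = 12.03: Pa²(3L − a)/(6EI) = 99376/EI
  δ_0 = 370216/EI
Tip deflection under a unit load at B: L³/(3EI) = 866.5/EI.
Compatibility at B: δ_0 − R_B·δ_{BB} = 0, so R_B = 370216/866.5 = 427.2 kip.
Vertical equilibrium: R_A = ΣP − R_B = 874.2 − 427.2 = 447 kip.

R_A = 447 kip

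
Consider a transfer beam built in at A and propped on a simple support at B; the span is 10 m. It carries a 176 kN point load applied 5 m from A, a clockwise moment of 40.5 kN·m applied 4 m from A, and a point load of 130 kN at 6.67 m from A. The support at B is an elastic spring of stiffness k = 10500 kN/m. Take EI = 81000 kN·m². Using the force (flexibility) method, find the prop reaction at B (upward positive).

Take the reaction at B as the redundant and release it; the primary structure is a cantilever fixed at A.
Deflection at B on the released cantilever, summing each load's contribution:
  point load 176 at a = 5: Pa²(3L − a)/(6EI) = 18333/EI
  clockwise couple 40.5 at a = 4: M₀a(2L − a)/(2EI) = 1296/EI
  point load 130 at a = 6.67: Pa²(3L − a)/(6EI) = 22488/EI
  δ_0 = 42118/EI
Tip deflection under a unit load at B: L³/(3EI) = 333.3/EI.
With EI = 81000 kN·m²: δ_0 = 0.51997 m and δ_{BB} = 0.004115 m/kN.
Compatibility — the spring shortens by R_B/k under the reaction it provides: δ_0 − R_B·δ_{BB} = R_B/k. With 1/k = 0.000095 m/kN, R_B = δ_0 / (δ_{BB} + 1/k) = 0.51997 / (0.004115 + 0.000095) = 123.5 kN.

R_B = 123.5 kN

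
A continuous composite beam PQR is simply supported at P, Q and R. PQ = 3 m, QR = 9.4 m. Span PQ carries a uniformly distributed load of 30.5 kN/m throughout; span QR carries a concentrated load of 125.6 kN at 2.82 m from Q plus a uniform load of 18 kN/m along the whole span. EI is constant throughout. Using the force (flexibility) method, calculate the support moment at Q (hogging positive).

Take M_Q as the redundant. Released structure: two simple spans PQ and QR with a hinge at Q.
End slopes at the hinge Q, treating each span as simply supported:
  span PQ: UDL 30.5: wL³/(24EI) = 34.31/EI
  span QR: point load 125.6 at a = 2.82: Pab(L + b)/(6LEI) = 660.3/EI
  span QR: UDL 18: wL³/(24EI) = 622.9/EI
  relative rotation θ_0 = (34.31 + 1283)/EI = 1318/EI
A unit hogging moment at Q produces rotation L₁/(3EI) + L₂/(3EI) = 4.133/EI.
Slope continuity at Q: θ_0 = M_Q·4.133/EI, so M_Q = 1318/4.133 = 318.8 kN·m (hogging).

M_Q = 318.8 kN·m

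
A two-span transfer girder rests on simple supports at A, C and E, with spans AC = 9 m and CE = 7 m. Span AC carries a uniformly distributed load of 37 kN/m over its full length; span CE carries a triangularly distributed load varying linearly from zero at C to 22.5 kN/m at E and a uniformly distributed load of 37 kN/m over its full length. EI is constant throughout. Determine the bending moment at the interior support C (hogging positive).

Take M_C as the redundant. Released structure: two simple spans AC and CE with a hinge at C.
Discontinuity in slope at C on the released structure — sum the simple-span end rotations:
  span AC: UDL 37: wL³/(24EI) = 1124/EI
  span CE: triangular load, peak 22.5: 7w₀L³/(360EI) = 150.1/EI
  span CE: UDL 37: wL³/(24EI) = 528.8/EI
  relative rotation θ_0 = (1124 + 678.9)/EI = 1803/EI
A unit hogging moment at C produces rotation L₁/(3EI) + L₂/(3EI) = 5.333/EI.
Compatibility: M_C·(L₁+L₂)/(3EI) = θ_0, giving M_C = 338 kN·m (hogging).

M_C = 338 kN·m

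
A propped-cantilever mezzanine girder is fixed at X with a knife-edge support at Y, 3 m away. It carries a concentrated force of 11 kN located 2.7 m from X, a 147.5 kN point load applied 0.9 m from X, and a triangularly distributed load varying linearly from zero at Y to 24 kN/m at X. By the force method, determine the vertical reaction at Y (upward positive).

Remove the prop at Y; the released (primary) structure is a cantilever built in at X.
Deflection at Y on the released cantilever, summing each load's contribution:
  point load 11 at a = 2.7: Pa²(3L − a)/(6EI) = 84.2/EI
  point load 147.5 at a = 0.9: Pa²(3L − a)/(6EI) = 161.3/EI
  triangular load, peak 24 at the fixed end: w₀L⁴/(30EI) = 64.8/EI
  δ_0 = 310.3/EI
Tip deflection under a unit load at Y: L³/(3EI) = 9/EI.
The prop prevents deflection at Y: R_Y = δ_0/δ_{YY} = 310.3/9 = 34.48 kN.

R_Y = 34.48 kN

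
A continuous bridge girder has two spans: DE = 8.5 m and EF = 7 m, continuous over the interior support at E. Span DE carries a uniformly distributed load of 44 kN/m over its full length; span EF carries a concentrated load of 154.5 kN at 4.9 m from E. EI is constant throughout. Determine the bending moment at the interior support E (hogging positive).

Take M_E as the redundant. Released structure: two simple spans DE and EF with a hinge at E.
Rotations at E on the released spans (each span's end-slope, ×1/EI):
  span DE: UDL 44: wL³/(24EI) = 1126/EI
  span EF: point load 154.5 at a = 4.9: Pab(L + b)/(6LEI) = 344.5/EI
  relative rotation θ_0 = (1126 + 344.5)/EI = 1470/EI
A unit hogging moment at E produces rotation L₁/(3EI) + L₂/(3EI) = 5.167/EI.
Slope continuity at E: θ_0 = M_E·5.167/EI, so M_E = 1470/5.167 = 284.6 kN·m (hogging).

M_E = 284.6 kN·m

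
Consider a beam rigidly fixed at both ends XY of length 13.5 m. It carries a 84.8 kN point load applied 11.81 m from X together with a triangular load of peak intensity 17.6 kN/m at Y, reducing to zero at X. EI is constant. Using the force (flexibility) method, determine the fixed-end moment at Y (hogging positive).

Release both end moments; the primary structure is a simply-supported span XY with redundants M_X and M_Y.
On the primary (simply-supported) span, the end slopes from the loading are:
  at X: point load 84.8 at a = 11.81: Pab(L + b)/(6LEI) = 317.4/EI
  at Y: point load 84.8 at a = 11.81: Pab(L + a)/(6LEI) = 528.9/EI
  at X: triangular load, peak 17.6: 7w₀L³/(360EI) = 842/EI
  at Y: triangular load, peak 17.6: w₀L³/(45EI) = 962.3/EI
  θ_X0 = 1159/EI,  θ_Y0 = 1491/EI
Flexibility coefficients: a unit moment at one end gives L/(3EI) there and L/(6EI) at the far end, so f₁₁ = f₂₂ = 4.5/EI and f₁₂ = f₂₁ = 2.25/EI.
Compatibility — zero rotation at each built-in end:
  4.5 M_X + 2.25 M_Y = 1159
  2.25 M_X + 4.5 M_Y = 1491
Solving the pair gives M_X = 122.6 kN·m and M_Y = 270.1 kN·m (hogging).

M_Y = 270.1 kN·m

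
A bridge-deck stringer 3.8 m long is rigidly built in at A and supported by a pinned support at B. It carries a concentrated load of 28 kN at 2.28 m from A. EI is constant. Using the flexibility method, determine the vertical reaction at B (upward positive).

R_B = 12.1 kN

Remove the prop at B; the released (primary) structure is a cantilever built in at A.
Downward deflection at the released point B due to the loads:
  point load 28 at a = 2.28: Pa²(3L − a)/(6EI) = 221.2/EI
Tip deflection under a unit load at B: L³/(3EI) = 18.29/EI.
The prop prevents deflection at B: R_B = δ_0/δ_{BB} = 221.2/18.29 = 12.1 kN.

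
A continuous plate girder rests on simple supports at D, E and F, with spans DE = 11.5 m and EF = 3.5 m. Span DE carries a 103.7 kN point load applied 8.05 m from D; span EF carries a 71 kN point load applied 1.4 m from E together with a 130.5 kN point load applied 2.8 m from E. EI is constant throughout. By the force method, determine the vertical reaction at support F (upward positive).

R_F = 80.07 kN

Release continuity at E by inserting a hinge; the redundant is the internal moment M_E. The primary structure is two simply-supported spans DE and EF.
Rotations at E on the released spans (each span's end-slope, ×1/EI):
  span DE: point load 103.7 at a = 8.05: Pab(L + a)/(6LEI) = 816/EI
  span EF: point load 71 at a = 1.4: Pab(L + b)/(6LEI) = 55.66/EI
  span EF: point load 130.5 at a = 2.8: Pab(L + b)/(6LEI) = 51.16/EI
  relative rotation θ_0 = (816 + 106.8)/EI = 922.8/EI
A unit hogging moment at E produces rotation L₁/(3EI) + L₂/(3EI) = 5/EI.
Slope continuity at E: θ_0 = M_E·5/EI, so M_E = 922.8/5 = 184.6 kN·m (hogging).
Span EF, ΣM about F: R_E^{EF}·3.5 = 240.4 + 184.6, so R_E^{EF} = 121.4 kN and R_F = 201.5 − 121.4 = 80.07 kN.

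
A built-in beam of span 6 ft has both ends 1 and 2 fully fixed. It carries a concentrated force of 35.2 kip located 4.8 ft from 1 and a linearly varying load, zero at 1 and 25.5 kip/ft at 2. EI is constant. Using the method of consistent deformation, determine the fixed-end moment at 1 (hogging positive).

Take the two fixed-end moments M_1, M_2 as redundants; the released structure is the simple span 12.
On the primary (simply-supported) span, the end slopes from the loading are:
  at 1: point load 35.2 at a = 4.8: Pab(L + b)/(6LEI) = 40.55/EI
  at 2: point load 35.2 at a = 4.8: Pab(L + a)/(6LEI) = 60.83/EI
  at 1: triangular load, peak 25.5: 7w₀L³/(360EI) = 107.1/EI
  at 2: triangular load, peak 25.5: w₀L³/(45EI) = 122.4/EI
  θ_10 = 147.7/EI,  θ_20 = 183.2/EI
Flexibility coefficients: a unit moment at one end gives L/(3EI) there and L/(6EI) at the far end, so f₁₁ = f₂₂ = 2/EI and f₁₂ = f₂₁ = 1/EI.
Compatibility — zero rotation at each built-in end:
  2 M_1 + 1 M_2 = 147.7
  1 M_1 + 2 M_2 = 183.2
Solving the pair gives M_1 = 37.36 kip·ft and M_2 = 72.93 kip·ft (hogging).

M_1 = 37.36 kip·ft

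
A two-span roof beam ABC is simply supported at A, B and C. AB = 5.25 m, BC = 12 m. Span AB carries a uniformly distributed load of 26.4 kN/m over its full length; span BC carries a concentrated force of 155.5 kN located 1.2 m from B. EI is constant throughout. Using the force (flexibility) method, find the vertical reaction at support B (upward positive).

Insert a hinge at B; M_B is the redundant, and each span becomes simply supported.
Discontinuity in slope at B on the released structure — sum the simple-span end rotations:
  span AB: UDL 26.4: wL³/(24EI) = 159.2/EI
  span BC: point load 155.5 at a = 1.2: Pab(L + b)/(6LEI) = 638.2/EI
  relative rotation θ_0 = (159.2 + 638.2)/EI = 797.3/EI
A unit hogging moment at B produces rotation L₁/(3EI) + L₂/(3EI) = 5.75/EI.
Compatibility: M_B·(L₁+L₂)/(3EI) = θ_0, giving M_B = 138.7 kN·m (hogging).
Span AB, ΣM about A with M_B applied at B: R_B^{AB}·5.25 = 363.8 + 138.7, so R_B^{AB} = 95.71 kN and R_A = 138.6 − 95.71 = 42.89 kN.
Span BC, ΣM about C: R_B^{BC}·12 = 1679 + 138.7, so R_B^{BC} = 151.5 kN and R_C = 155.5 − 151.5 = 3.994 kN.
R_B = 95.71 + 151.5 = 247.2 kN.

R_B = 247.2 kN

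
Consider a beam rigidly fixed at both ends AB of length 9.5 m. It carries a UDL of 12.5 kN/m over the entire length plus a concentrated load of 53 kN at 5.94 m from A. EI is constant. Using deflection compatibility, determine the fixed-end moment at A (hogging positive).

M_A = 138.2 kN·m

Take the two fixed-end moments M_A, M_B as redundants; the released structure is the simple span AB.
On the primary (simply-supported) span, the end slopes from the loading are:
  at A: UDL 12.5: wL³/(24EI) = 446.5/EI
  at B: UDL 12.5: wL³/(24EI) = 446.5/EI
  at A: point load 53 at a = 5.94: Pab(L + b)/(6LEI) = 256.8/EI
  at B: point load 53 at a = 5.94: Pab(L + a)/(6LEI) = 303.6/EI
  θ_A0 = 703.3/EI,  θ_B0 = 750.1/EI
Flexibility coefficients: a unit moment at one end gives L/(3EI) there and L/(6EI) at the far end, so f₁₁ = f₂₂ = 3.167/EI and f₁₂ = f₂₁ = 1.583/EI.
Compatibility — zero rotation at each built-in end:
  3.167 M_A + 1.583 M_B = 703.3
  1.583 M_A + 3.167 M_B = 750.1
Solving the pair gives M_A = 138.2 kN·m and M_B = 167.8 kN·m (hogging).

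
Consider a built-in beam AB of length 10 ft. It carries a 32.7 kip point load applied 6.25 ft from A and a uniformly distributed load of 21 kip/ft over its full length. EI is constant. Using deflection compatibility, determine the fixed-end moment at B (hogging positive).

Take the two fixed-end moments M_A, M_B as redundants; the released structure is the simple span AB.
On the primary (simply-supported) span, the end slopes from the loading are:
  at A: point load 32.7 at a = 6.25: Pab(L + b)/(6LEI) = 175.6/EI
  at B: point load 32.7 at a = 6.25: Pab(L + a)/(6LEI) = 207.6/EI
  at A: UDL 21: wL³/(24EI) = 875/EI
  at B: UDL 21: wL³/(24EI) = 875/EI
  θ_A0 = 1051/EI,  θ_B0 = 1083/EI
Flexibility coefficients: a unit moment at one end gives L/(3EI) there and L/(6EI) at the far end, so f₁₁ = f₂₂ = 3.333/EI and f₁₂ = f₂₁ = 1.667/EI.
Compatibility — zero rotation at each built-in end:
  3.333 M_A + 1.667 M_B = 1051
  1.667 M_A + 3.333 M_B = 1083
Solving the pair gives M_A = 203.7 kip·ft and M_B = 222.9 kip·ft (hogging).

M_B = 222.9 kip·ft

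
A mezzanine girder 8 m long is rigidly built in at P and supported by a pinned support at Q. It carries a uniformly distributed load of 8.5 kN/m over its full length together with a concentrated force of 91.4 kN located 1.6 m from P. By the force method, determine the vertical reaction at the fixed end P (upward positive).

Release the roller at Q. Primary structure: cantilever fixed at P.
Downward deflection at the released point Q due to the loads:
  UDL 8.5: wL⁴/(8EI) = 4352/EI
  point load 91.4 at a = 1.6: Pa²(3L − a)/(6EI) = 873.5/EI
  δ_0 = 5226/EI
Tip deflection under a unit load at Q: L³/(3EI) = 170.7/EI.
Compatibility at Q: δ_0 − R_Q·δ_{QQ} = 0, so R_Q = 5226/170.7 = 30.62 kN.
Vertical equilibrium: R_P = ΣP − R_Q = 159.4 − 30.62 = 128.8 kN.

R_P = 128.8 kN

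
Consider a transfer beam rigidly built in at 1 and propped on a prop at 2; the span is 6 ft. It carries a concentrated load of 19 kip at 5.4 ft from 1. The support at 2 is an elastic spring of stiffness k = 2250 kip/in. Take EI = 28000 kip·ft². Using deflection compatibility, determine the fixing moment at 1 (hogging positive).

Remove the prop at 2; the released (primary) structure is a cantilever built in at 1.
Primary-structure tip deflection at 2 by superposition:
  point load 19 at a = 5.4: Pa²(3L − a)/(6EI) = 1163/EI
Tip deflection under a unit load at 2: L³/(3EI) = 72/EI.
With EI = 28000 kip·ft²: δ_0 = 0.041553 ft and δ_{22} = 0.002571 ft/kip.
Compatibility — the spring shortens by R_2/k under the reaction it provides: δ_0 − R_2·δ_{22} = R_2/k. With 1/k = 1/(2250×12) ft/kip = 0.000037 ft/kip, R_2 = δ_0 / (δ_{22} + 1/k) = 0.041553 / (0.002571 + 0.000037) = 15.93 kip.
Moment equilibrium about 1: M_1 = Σ(load moments about 1) − R_2·L = 102.6 − 15.93×6 = 7.02 kip·ft.

M_1 = 7.02 kip·ft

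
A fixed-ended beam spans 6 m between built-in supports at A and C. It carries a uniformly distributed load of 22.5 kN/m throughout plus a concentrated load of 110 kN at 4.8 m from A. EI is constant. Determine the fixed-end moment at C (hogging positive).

Release both end moments; the primary structure is a simply-supported span AC with redundants M_A and M_C.
On the primary (simply-supported) span, the end slopes from the loading are:
  at A: UDL 22.5: wL³/(24EI) = 202.5/EI
  at C: UDL 22.5: wL³/(24EI) = 202.5/EI
  at A: point load 110 at a = 4.8: Pab(L + b)/(6LEI) = 126.7/EI
  at C: point load 110 at a = 4.8: Pab(L + a)/(6LEI) = 190.1/EI
  θ_A0 = 329.2/EI,  θ_C0 = 392.6/EI
Flexibility coefficients: a unit moment at one end gives L/(3EI) there and L/(6EI) at the far end, so f₁₁ = f₂₂ = 2/EI and f₁₂ = f₂₁ = 1/EI.
Compatibility — zero rotation at each built-in end:
  2 M_A + 1 M_C = 329.2
  1 M_A + 2 M_C = 392.6
Solving the pair gives M_A = 88.62 kN·m and M_C = 152 kN·m (hogging).

M_C = 152 kN·m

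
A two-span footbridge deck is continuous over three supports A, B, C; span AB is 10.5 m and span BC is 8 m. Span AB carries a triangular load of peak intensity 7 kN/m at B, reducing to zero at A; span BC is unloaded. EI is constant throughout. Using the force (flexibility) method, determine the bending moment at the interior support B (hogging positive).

Take M_B as the redundant. Released structure: two simple spans AB and BC with a hinge at B.
Rotations at B on the released spans (each span's end-slope, ×1/EI):
  span AB: triangular load, peak 7: w₀L³/(45EI) = 180.1/EI
  relative rotation θ_0 = (180.1 + 0)/EI = 180.1/EI
A unit hogging moment at B produces rotation L₁/(3EI) + L₂/(3EI) = 6.167/EI.
Compatibility: M_B·(L₁+L₂)/(3EI) = θ_0, giving M_B = 29.2 kN·m (hogging).

M_B = 29.2 kN·m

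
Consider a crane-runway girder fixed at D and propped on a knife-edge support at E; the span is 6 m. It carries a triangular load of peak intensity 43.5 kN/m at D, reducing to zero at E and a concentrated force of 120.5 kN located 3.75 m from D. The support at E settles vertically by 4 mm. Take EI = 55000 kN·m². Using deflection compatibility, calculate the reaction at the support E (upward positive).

Take the reaction at E as the redundant and release it; the primary structure is a cantilever fixed at D.
Downward deflection at the released point E due to the loads:
  triangular load, peak 43.5 at the fixed end: w₀L⁴/(30EI) = 1879/EI
  point load 120.5 at a = 3.75: Pa²(3L − a)/(6EI) = 4025/EI
  δ_0 = 5904/EI
Flexibility coefficient — unit upward force at E: δ_{EE} = L³/(3EI) = 72/EI.
With EI = 55000 kN·m²: δ_0 = 0.10734 m and δ_{EE} = 0.001309 m/kN.
Compatibility — the beam at E must follow the support down by 0.004 m: δ_0 − R_E·δ_{EE} = 0.004, so R_E = (0.10734 − 0.004)/0.001309 = 78.94 kN.

R_E = 78.94 kN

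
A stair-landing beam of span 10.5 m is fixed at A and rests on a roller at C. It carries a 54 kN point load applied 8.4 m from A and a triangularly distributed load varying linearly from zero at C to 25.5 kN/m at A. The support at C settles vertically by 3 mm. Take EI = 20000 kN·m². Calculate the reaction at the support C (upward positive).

R_C = 64.64 kN

Take the reaction at C as the redundant and release it; the primary structure is a cantilever fixed at A.
Deflection at C on the released cantilever, summing each load's contribution:
  point load 54 at a = 8.4: Pa²(3L − a)/(6EI) = 14669/EI
  triangular load, peak 25.5 at the fixed end: w₀L⁴/(30EI) = 10332/EI
  δ_0 = 25001/EI
Tip deflection under a unit load at C: L³/(3EI) = 385.9/EI.
With EI = 20000 kN·m²: δ_0 = 1.2501 m and δ_{CC} = 0.019294 m/kN.
Compatibility — the beam at C must follow the support down by 0.003 m: δ_0 − R_C·δ_{CC} = 0.003, so R_C = (1.2501 − 0.003)/0.019294 = 64.64 kN.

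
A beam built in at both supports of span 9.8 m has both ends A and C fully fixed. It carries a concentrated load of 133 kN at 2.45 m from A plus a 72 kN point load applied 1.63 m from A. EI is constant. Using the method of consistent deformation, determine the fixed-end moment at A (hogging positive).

Take the two fixed-end moments M_A, M_C as redundants; the released structure is the simple span AC.
End rotations of the released simple span under the applied load (×1/EI):
  at A: point load 133 at a = 2.45: Pab(L + b)/(6LEI) = 698.5/EI
  at C: point load 133 at a = 2.45: Pab(L + a)/(6LEI) = 499/EI
  at A: point load 72 at a = 1.63: Pab(L + b)/(6LEI) = 293/EI
  at C: point load 72 at a = 1.63: Pab(L + a)/(6LEI) = 186.4/EI
  θ_A0 = 991.6/EI,  θ_C0 = 685.3/EI
Flexibility coefficients: a unit moment at one end gives L/(3EI) there and L/(6EI) at the far end, so f₁₁ = f₂₂ = 3.267/EI and f₁₂ = f₂₁ = 1.633/EI.
Compatibility — zero rotation at each built-in end:
  3.267 M_A + 1.633 M_C = 991.6
  1.633 M_A + 3.267 M_C = 685.3
Solving the pair gives M_A = 264.9 kN·m and M_C = 77.37 kN·m (hogging).

M_A = 264.9 kN·m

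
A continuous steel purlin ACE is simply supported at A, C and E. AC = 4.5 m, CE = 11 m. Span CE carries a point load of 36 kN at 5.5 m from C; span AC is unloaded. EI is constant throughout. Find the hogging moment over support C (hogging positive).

M_C = 52.69 kN·m

Release continuity at C by inserting a hinge; the redundant is the internal moment M_C. The primary structure is two simply-supported spans AC and CE.
End slopes at the hinge C, treating each span as simply supported:
  span CE: point load 36 at a = 5.5: Pab(L + b)/(6LEI) = 272.2/EI
  relative rotation θ_0 = (0 + 272.2)/EI = 272.2/EI
A unit hogging moment at C produces rotation L₁/(3EI) + L₂/(3EI) = 5.167/EI.
Compatibility: M_C·(L₁+L₂)/(3EI) = θ_0, giving M_C = 52.69 kN·m (hogging).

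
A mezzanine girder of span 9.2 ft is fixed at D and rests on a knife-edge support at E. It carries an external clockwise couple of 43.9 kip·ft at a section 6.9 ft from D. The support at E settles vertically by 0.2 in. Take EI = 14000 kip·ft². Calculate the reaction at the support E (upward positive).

Choose R_E as the redundant. The primary structure is the cantilever fixed at D.
Downward deflection at the released point E due to the loads:
  clockwise couple 43.9 at a = 6.9: M₀a(2L − a)/(2EI) = 1742/EI
Tip deflection under a unit load at E: L³/(3EI) = 259.6/EI.
With EI = 14000 kip·ft²: δ_0 = 0.12441 ft and δ_{EE} = 0.01854 ft/kip.
Compatibility — the beam at E must follow the support down by 0.01667 ft: δ_0 − R_E·δ_{EE} = 0.01667, so R_E = (0.12441 − 0.01667)/0.01854 = 5.811 kip.

R_E = 5.811 kip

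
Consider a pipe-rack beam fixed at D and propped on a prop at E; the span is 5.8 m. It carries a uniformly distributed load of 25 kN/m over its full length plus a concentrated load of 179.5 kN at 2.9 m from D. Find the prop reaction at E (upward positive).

Take the reaction at E as the redundant and release it; the primary structure is a cantilever fixed at D.
Deflection at E on the released cantilever, summing each load's contribution:
  UDL 25: wL⁴/(8EI) = 3536/EI
  point load 179.5 at a = 2.9: Pa²(3L − a)/(6EI) = 3648/EI
  δ_0 = 7185/EI
Tip deflection under a unit load at E: L³/(3EI) = 65.04/EI.
The prop prevents deflection at E: R_E = δ_0/δ_{EE} = 7185/65.04 = 110.5 kN.

R_E = 110.5 kN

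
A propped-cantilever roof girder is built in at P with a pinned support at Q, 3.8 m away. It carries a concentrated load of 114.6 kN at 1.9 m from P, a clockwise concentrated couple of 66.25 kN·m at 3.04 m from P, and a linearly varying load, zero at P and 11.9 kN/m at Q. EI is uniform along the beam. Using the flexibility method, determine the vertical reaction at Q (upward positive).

Remove the prop at Q; the released (primary) structure is a cantilever built in at P.
Free-end deflection of the primary structure under the applied loading (downward +):
  point load 114.6 at a = 1.9: Pa²(3L − a)/(6EI) = 655/EI
  clockwise couple 66.25 at a = 3.04: M₀a(2L − a)/(2EI) = 459.2/EI
  triangular load, peak 11.9 at the free end: 11w₀L⁴/(120EI) = 227.5/EI
  δ_0 = 1342/EI
Flexibility coefficient — unit upward force at Q: δ_{QQ} = L³/(3EI) = 18.29/EI.
Compatibility at Q: δ_0 − R_Q·δ_{QQ} = 0, so R_Q = 1342/18.29 = 73.35 kN.

R_Q = 73.35 kN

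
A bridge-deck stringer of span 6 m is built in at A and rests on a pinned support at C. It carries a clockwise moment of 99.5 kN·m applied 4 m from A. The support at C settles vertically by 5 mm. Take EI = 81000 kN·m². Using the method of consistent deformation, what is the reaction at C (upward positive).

R_C = 16.49 kN

Take the reaction at C as the redundant and release it; the primary structure is a cantilever fixed at A.
Primary-structure tip deflection at C by superposition:
  clockwise couple 99.5 at a = 4: M₀a(2L − a)/(2EI) = 1592/EI
Flexibility coefficient — unit upward force at C: δ_{CC} = L³/(3EI) = 72/EI.
With EI = 81000 kN·m²: δ_0 = 0.019654 m and δ_{CC} = 0.000889 m/kN.
Compatibility — the beam at C must follow the support down by 0.005 m: δ_0 − R_C·δ_{CC} = 0.005, so R_C = (0.019654 − 0.005)/0.000889 = 16.49 kN.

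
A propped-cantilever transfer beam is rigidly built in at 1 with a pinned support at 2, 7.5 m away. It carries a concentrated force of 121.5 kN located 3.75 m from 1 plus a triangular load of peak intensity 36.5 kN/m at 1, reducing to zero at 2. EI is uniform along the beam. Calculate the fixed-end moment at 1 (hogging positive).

Choose R_2 as the redundant. The primary structure is the cantilever fixed at 1.
Downward deflection at the released point 2 due to the loads:
  point load 121.5 at a = 3.75: Pa²(3L − a)/(6EI) = 5339/EI
  triangular load, peak 36.5 at the fixed end: w₀L⁴/(30EI) = 3850/EI
  δ_0 = 9189/EI
Flexibility coefficient — unit upward force at 2: δ_{22} = L³/(3EI) = 140.6/EI.
The prop prevents deflection at 2: R_2 = δ_0/δ_{22} = 9189/140.6 = 65.34 kN.
Moment equilibrium about 1: M_1 = Σ(load moments about 1) − R_2·L = 797.8 − 65.34×7.5 = 307.7 kN·m.

M_1 = 307.7 kN·m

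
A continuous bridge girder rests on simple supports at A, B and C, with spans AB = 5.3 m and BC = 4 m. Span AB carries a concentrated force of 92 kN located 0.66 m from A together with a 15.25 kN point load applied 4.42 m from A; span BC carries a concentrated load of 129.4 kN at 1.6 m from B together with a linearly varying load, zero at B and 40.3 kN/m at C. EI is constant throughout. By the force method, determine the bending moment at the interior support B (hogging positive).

Release continuity at B by inserting a hinge; the redundant is the internal moment M_B. The primary structure is two simply-supported spans AB and BC.
End slopes at the hinge B, treating each span as simply supported:
  span AB: point load 92 at a = 0.66: Pab(L + a)/(6LEI) = 52.8/EI
  span AB: point load 15.25 at a = 4.42: Pab(L + a)/(6LEI) = 18.13/EI
  span BC: point load 129.4 at a = 1.6: Pab(L + b)/(6LEI) = 132.5/EI
  span BC: triangular load, peak 40.3: 7w₀L³/(360EI) = 50.15/EI
  relative rotation θ_0 = (70.93 + 182.7)/EI = 253.6/EI
A unit hogging moment at B produces rotation L₁/(3EI) + L₂/(3EI) = 3.1/EI.
Slope continuity at B: θ_0 = M_B·3.1/EI, so M_B = 253.6/3.1 = 81.8 kN·m (hogging).

M_B = 81.8 kN·m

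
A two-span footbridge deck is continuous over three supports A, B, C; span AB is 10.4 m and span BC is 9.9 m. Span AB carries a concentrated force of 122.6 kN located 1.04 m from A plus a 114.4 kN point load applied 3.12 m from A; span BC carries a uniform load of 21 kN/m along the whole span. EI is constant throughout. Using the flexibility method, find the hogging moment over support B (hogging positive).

Take M_B as the redundant. Released structure: two simple spans AB and BC with a hinge at B.
End slopes at the hinge B, treating each span as simply supported:
  span AB: point load 122.6 at a = 1.04: Pab(L + a)/(6LEI) = 218.8/EI
  span AB: point load 114.4 at a = 3.12: Pab(L + a)/(6LEI) = 563/EI
  span BC: UDL 21: wL³/(24EI) = 849/EI
  relative rotation θ_0 = (781.8 + 849)/EI = 1631/EI
A unit hogging moment at B produces rotation L₁/(3EI) + L₂/(3EI) = 6.767/EI.
Slope continuity at B: θ_0 = M_B·6.767/EI, so M_B = 1631/6.767 = 241 kN·m (hogging).

M_B = 241 kN·m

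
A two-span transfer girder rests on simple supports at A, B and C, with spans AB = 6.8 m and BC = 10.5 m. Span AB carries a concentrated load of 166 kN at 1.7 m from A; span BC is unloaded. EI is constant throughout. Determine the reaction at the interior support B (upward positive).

R_B = 54.1 kN

Take M_B as the redundant. Released structure: two simple spans AB and BC with a hinge at B.
End slopes at the hinge B, treating each span as simply supported:
  span AB: point load 166 at a = 1.7: Pab(L + a)/(6LEI) = 299.8/EI
  relative rotation θ_0 = (299.8 + 0)/EI = 299.8/EI
A unit hogging moment at B produces rotation L₁/(3EI) + L₂/(3EI) = 5.767/EI.
Compatibility: M_B·(L₁+L₂)/(3EI) = θ_0, giving M_B = 51.99 kN·m (hogging).
Span AB, ΣM about A with M_B applied at B: R_B^{AB}·6.8 = 282.2 + 51.99, so R_B^{AB} = 49.15 kN and R_A = 166 − 49.15 = 116.9 kN.
Span BC, ΣM about C: R_B^{BC}·10.5 = 0 + 51.99, so R_B^{BC} = 4.952 kN and R_C = 0 − 4.952 = -4.952 kN.
R_B = 49.15 + 4.952 = 54.1 kN.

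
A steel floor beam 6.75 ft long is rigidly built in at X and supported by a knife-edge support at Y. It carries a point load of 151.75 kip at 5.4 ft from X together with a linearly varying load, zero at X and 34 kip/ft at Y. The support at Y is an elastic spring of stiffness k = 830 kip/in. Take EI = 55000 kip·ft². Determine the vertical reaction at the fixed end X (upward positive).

R_X = 105.2 kip

Choose R_Y as the redundant. The primary structure is the cantilever fixed at X.
Primary-structure tip deflection at Y by superposition:
  point load 151.75 at a = 5.4: Pa²(3L − a)/(6EI) = 10952/EI
  triangular load, peak 34 at the free end: 11w₀L⁴/(120EI) = 6470/EI
  δ_0 = 17422/EI
Flexibility coefficient — unit upward force at Y: δ_{YY} = L³/(3EI) = 102.5/EI.
With EI = 55000 kip·ft²: δ_0 = 0.31676 ft and δ_{YY} = 0.001864 ft/kip.
Compatibility — the spring shortens by R_Y/k under the reaction it provides: δ_0 − R_Y·δ_{YY} = R_Y/k. With 1/k = 1/(830×12) ft/kip = 0.0001 ft/kip, R_Y = δ_0 / (δ_{YY} + 1/k) = 0.31676 / (0.001864 + 0.0001) = 161.3 kip.
Vertical equilibrium: R_X = ΣP − R_Y = 266.5 − 161.3 = 105.2 kip.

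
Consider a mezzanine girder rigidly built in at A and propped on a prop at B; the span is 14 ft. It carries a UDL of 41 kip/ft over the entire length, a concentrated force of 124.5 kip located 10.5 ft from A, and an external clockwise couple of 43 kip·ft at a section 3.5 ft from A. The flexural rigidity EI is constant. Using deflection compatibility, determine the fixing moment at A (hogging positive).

Choose R_B as the redundant. The primary structure is the cantilever fixed at A.
Downward deflection at the released point B due to the loads:
  UDL 41: wL⁴/(8EI) = 196882/EI
  point load 124.5 at a = 10.5: Pa²(3L − a)/(6EI) = 72062/EI
  clockwise couple 43 at a = 3.5: M₀a(2L − a)/(2EI) = 1844/EI
  δ_0 = 270788/EI
Flexibility coefficient — unit upward force at B: δ_{BB} = L³/(3EI) = 914.7/EI.
The prop prevents deflection at B: R_B = δ_0/δ_{BB} = 270788/914.7 = 296.1 kip.
Moment equilibrium about A: M_A = Σ(load moments about A) − R_B·L = 5368 − 296.1×14 = 1224 kip·ft.

M_A = 1224 kip·ft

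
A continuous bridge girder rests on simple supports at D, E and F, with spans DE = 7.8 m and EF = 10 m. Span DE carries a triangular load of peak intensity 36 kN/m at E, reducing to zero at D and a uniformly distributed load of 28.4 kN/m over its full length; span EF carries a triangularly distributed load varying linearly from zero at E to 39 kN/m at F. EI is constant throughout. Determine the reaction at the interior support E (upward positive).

R_E = 334.7 kN

Insert a hinge at E; M_E is the redundant, and each span becomes simply supported.
Rotations at E on the released spans (each span's end-slope, ×1/EI):
  span DE: triangular load, peak 36: w₀L³/(45EI) = 379.6/EI
  span DE: UDL 28.4: wL³/(24EI) = 561.6/EI
  span EF: triangular load, peak 39: 7w₀L³/(360EI) = 758.3/EI
  relative rotation θ_0 = (941.2 + 758.3)/EI = 1700/EI
A unit hogging moment at E produces rotation L₁/(3EI) + L₂/(3EI) = 5.933/EI.
Slope continuity at E: θ_0 = M_E·5.933/EI, so M_E = 1700/5.933 = 286.4 kN·m (hogging).
Span DE, ΣM about D with M_E applied at E: R_E^{DE}·7.8 = 1594 + 286.4, so R_E^{DE} = 241.1 kN and R_D = 361.9 − 241.1 = 120.8 kN.
Span EF, ΣM about F: R_E^{EF}·10 = 650 + 286.4, so R_E^{EF} = 93.64 kN and R_F = 195 − 93.64 = 101.4 kN.
R_E = 241.1 + 93.64 = 334.7 kN.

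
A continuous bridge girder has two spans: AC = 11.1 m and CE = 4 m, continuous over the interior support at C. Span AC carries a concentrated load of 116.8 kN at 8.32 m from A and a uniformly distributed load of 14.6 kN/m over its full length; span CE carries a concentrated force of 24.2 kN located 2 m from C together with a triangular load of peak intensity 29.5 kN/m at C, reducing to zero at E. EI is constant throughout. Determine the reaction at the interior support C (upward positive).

R_C = 333.9 kN

Insert a hinge at C; M_C is the redundant, and each span becomes simply supported.
End slopes at the hinge C, treating each span as simply supported:
  span AC: point load 116.8 at a = 8.32: Pab(L + a)/(6LEI) = 787.7/EI
  span AC: UDL 14.6: wL³/(24EI) = 832/EI
  span CE: point load 24.2 at a = 2: Pab(L + b)/(6LEI) = 24.2/EI
  span CE: triangular load, peak 29.5: w₀L³/(45EI) = 41.96/EI
  relative rotation θ_0 = (1620 + 66.16)/EI = 1686/EI
A unit hogging moment at C produces rotation L₁/(3EI) + L₂/(3EI) = 5.033/EI.
Compatibility: M_C·(L₁+L₂)/(3EI) = θ_0, giving M_C = 334.9 kN·m (hogging).
Span AC, ΣM about A with M_C applied at C: R_C^{AC}·11.1 = 1871 + 334.9, so R_C^{AC} = 198.8 kN and R_A = 278.9 − 198.8 = 80.11 kN.
Span CE, ΣM about E: R_C^{CE}·4 = 205.7 + 334.9, so R_C^{CE} = 135.2 kN and R_E = 83.2 − 135.2 = -51.97 kN.
R_C = 198.8 + 135.2 = 333.9 kN.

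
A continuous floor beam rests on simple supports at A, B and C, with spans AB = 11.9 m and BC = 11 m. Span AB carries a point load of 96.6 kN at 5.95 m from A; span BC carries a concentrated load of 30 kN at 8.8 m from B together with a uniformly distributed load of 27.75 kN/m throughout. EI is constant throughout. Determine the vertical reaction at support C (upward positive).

R_C = 146.7 kN

Release continuity at B by inserting a hinge; the redundant is the internal moment M_B. The primary structure is two simply-supported spans AB and BC.
Discontinuity in slope at B on the released structure — sum the simple-span end rotations:
  span AB: point load 96.6 at a = 5.95: Pab(L + a)/(6LEI) = 855/EI
  span BC: point load 30 at a = 8.8: Pab(L + b)/(6LEI) = 116.2/EI
  span BC: UDL 27.75: wL³/(24EI) = 1539/EI
  relative rotation θ_0 = (855 + 1655)/EI = 2510/EI
A unit hogging moment at B produces rotation L₁/(3EI) + L₂/(3EI) = 7.633/EI.
Slope continuity at B: θ_0 = M_B·7.633/EI, so M_B = 2510/7.633 = 328.8 kN·m (hogging).
Span BC, ΣM about C: R_B^{BC}·11 = 1745 + 328.8, so R_B^{BC} = 188.5 kN and R_C = 335.2 − 188.5 = 146.7 kN.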